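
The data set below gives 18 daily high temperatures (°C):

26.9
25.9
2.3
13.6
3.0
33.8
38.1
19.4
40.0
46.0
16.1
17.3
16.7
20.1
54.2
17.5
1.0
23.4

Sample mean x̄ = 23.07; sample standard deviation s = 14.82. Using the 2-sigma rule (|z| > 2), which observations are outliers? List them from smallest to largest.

54.2

Cutoffs at x̄ ± 2s: 23.07 ± 2·14.82 = [-6.57, 52.71].
54.2: z = 2.10, |z| > 2 → outlier.
Every other value lies within [-6.57, 52.71].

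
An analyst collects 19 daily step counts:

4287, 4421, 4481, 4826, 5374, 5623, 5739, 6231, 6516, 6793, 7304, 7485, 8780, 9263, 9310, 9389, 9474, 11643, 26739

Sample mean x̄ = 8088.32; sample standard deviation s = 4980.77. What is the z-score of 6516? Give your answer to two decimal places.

z = (6516 − 8088.32) / 4980.77 = -0.32.

-0.32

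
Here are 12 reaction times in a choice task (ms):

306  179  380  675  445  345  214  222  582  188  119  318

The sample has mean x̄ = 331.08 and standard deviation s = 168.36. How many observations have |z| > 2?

Cutoffs: x̄ ± 2s = [-5.64, 667.80].
Outside the cutoffs: 675.

1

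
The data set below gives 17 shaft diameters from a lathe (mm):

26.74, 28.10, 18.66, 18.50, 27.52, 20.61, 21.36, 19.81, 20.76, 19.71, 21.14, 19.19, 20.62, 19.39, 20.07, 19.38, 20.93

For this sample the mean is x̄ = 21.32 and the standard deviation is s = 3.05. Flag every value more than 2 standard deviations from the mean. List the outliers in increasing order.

27.52, 28.10

Cutoffs at x̄ ± 2s: 21.32 ± 2·3.05 = [15.22, 27.42].
27.52: z = 2.03, |z| > 2 → outlier.
28.10: z = 2.22, |z| > 2 → outlier.
Every other value lies within [15.22, 27.42].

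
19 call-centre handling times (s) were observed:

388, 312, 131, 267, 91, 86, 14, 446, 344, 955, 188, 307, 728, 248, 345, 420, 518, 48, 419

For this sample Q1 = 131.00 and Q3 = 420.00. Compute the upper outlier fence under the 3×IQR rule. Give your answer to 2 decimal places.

IQR = Q3 − Q1 = 420.00 − 131.00 = 289.00.
Lower fence = Q1 − 3·IQR = 131.00 − 867.00 = -736.00.
Upper fence = Q3 + 3·IQR = 420.00 + 867.00 = 1287.00.

1287.00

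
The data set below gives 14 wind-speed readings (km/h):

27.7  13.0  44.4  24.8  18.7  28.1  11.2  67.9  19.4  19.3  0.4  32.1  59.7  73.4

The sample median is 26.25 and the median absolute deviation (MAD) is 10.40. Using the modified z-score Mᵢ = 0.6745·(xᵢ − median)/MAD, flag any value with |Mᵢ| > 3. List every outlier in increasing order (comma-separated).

|Mᵢ| > 3 ⇔ |xᵢ − 26.25| > 3·10.40/0.6745 = 46.26.
So outliers lie outside [-20.01, 72.51].
73.4: M = 3.06 → outlier.

73.4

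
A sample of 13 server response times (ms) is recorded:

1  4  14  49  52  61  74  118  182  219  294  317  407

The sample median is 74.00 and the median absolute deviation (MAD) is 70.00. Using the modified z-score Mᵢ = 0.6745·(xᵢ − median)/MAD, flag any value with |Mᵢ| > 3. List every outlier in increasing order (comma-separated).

407

|Mᵢ| > 3 ⇔ |xᵢ − 74.00| > 3·70.00/0.6745 = 311.34.
So outliers lie outside [-237.34, 385.34].
407: M = 3.21 → outlier.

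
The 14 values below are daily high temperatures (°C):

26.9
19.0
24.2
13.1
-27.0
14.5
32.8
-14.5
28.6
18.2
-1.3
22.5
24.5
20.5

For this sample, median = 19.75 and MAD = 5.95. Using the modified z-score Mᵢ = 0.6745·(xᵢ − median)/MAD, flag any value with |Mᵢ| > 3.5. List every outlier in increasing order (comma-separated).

|Mᵢ| > 3.5 ⇔ |xᵢ − 19.75| > 3.5·5.95/0.6745 = 30.87.
So outliers lie outside [-11.12, 50.62].
-27.0: M = -5.30 → outlier.
-14.5: M = -3.88 → outlier.

-27.0, -14.5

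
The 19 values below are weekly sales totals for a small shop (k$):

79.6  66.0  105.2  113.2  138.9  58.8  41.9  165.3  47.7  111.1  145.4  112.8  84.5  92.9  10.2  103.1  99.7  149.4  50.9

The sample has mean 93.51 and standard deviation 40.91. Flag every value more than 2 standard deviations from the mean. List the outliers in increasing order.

Cutoffs at x̄ ± 2s: 93.51 ± 2·40.91 = [11.69, 175.33].
10.2: z = -2.04, |z| > 2 → outlier.
Every other value lies within [11.69, 175.33].

10.2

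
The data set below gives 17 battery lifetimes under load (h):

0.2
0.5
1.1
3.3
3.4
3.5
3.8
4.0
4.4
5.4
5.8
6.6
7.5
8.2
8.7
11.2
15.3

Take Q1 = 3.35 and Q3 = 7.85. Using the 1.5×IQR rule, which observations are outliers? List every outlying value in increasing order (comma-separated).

IQR = Q3 − Q1 = 7.85 − 3.35 = 4.50.
Lower fence = Q1 − 1.5·IQR = 3.35 − 6.75 = -3.40.
Upper fence = Q3 + 1.5·IQR = 7.85 + 6.75 = 14.60.
15.3 > 14.60 → outlier.
All remaining values lie within [-3.40, 14.60].

15.3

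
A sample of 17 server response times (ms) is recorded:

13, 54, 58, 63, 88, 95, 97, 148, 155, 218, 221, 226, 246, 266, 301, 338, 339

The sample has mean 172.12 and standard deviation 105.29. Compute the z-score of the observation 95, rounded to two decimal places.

z = (95 − 172.12) / 105.29 = -0.73.

-0.73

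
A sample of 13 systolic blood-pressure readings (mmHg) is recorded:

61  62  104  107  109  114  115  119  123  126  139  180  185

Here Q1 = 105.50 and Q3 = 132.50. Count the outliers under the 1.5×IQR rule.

4

IQR = 27.00; fences at 105.50 − 40.50 = 65.00 and 132.50 + 40.50 = 173.00.
Outside the cutoffs: 61, 62, 180, 185.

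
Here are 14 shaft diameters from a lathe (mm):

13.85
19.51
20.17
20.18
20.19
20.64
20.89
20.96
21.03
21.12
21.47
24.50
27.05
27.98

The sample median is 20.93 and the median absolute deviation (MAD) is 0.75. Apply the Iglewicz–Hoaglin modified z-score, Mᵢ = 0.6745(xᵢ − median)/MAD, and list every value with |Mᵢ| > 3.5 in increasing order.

|Mᵢ| > 3.5 ⇔ |xᵢ − 20.93| > 3.5·0.75/0.6745 = 3.89.
So outliers lie outside [17.04, 24.82].
13.85: M = -6.37 → outlier.
27.05: M = 5.50 → outlier.
27.98: M = 6.34 → outlier.

13.85, 27.05, 27.98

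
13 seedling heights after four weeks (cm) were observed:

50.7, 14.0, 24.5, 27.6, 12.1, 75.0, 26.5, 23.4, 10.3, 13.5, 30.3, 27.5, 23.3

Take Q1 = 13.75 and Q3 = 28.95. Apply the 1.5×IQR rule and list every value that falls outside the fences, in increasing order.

75.0

IQR = Q3 − Q1 = 28.95 − 13.75 = 15.20.
Lower fence = Q1 − 1.5·IQR = 13.75 − 22.80 = -9.05.
Upper fence = Q3 + 1.5·IQR = 28.95 + 22.80 = 51.75.
75.0 > 51.75 → outlier.
All remaining values lie within [-9.05, 51.75].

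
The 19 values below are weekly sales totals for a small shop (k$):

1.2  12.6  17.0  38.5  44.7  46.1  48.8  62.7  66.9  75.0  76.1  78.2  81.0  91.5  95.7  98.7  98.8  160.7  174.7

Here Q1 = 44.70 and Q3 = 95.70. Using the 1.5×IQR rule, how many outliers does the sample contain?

IQR = 51.00; fences at 44.70 − 76.50 = -31.80 and 95.70 + 76.50 = 172.20.
Outside the cutoffs: 174.7.

1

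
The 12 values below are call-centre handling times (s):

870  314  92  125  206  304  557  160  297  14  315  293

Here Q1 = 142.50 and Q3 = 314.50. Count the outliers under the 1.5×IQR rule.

1

IQR = 172.00; fences at 142.50 − 258.00 = -115.50 and 314.50 + 258.00 = 572.50.
Outside the cutoffs: 870.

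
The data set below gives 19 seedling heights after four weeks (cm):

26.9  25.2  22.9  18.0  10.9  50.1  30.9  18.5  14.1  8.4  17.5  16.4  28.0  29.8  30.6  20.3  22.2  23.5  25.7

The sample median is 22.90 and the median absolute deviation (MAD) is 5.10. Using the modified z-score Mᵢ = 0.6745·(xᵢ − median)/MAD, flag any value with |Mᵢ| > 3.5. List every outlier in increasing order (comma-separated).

|Mᵢ| > 3.5 ⇔ |xᵢ − 22.90| > 3.5·5.10/0.6745 = 26.46.
So outliers lie outside [-3.56, 49.36].
50.1: M = 3.60 → outlier.

50.1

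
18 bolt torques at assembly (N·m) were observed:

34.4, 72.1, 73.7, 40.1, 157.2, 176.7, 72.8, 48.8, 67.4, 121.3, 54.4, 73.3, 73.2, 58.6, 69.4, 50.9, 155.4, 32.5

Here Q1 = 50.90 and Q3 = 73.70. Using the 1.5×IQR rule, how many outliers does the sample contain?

IQR = 22.80; fences at 50.90 − 34.20 = 16.70 and 73.70 + 34.20 = 107.90.
Outside the cutoffs: 121.3, 155.4, 157.2, 176.7.

4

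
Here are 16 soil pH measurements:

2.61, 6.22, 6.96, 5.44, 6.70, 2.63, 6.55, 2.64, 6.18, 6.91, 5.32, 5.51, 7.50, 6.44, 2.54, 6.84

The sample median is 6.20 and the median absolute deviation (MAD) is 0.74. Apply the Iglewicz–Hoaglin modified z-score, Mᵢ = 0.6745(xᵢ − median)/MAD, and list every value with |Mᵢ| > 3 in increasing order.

|Mᵢ| > 3 ⇔ |xᵢ − 6.20| > 3·0.74/0.6745 = 3.29.
So outliers lie outside [2.91, 9.49].
2.54: M = -3.34 → outlier.
2.61: M = -3.27 → outlier.
2.63: M = -3.25 → outlier.
2.64: M = -3.24 → outlier.

2.54, 2.61, 2.63, 2.64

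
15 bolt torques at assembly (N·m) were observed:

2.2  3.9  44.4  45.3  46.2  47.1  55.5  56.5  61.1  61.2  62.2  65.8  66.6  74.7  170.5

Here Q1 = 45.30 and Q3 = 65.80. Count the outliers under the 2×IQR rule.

3

IQR = 20.50; fences at 45.30 − 41.00 = 4.30 and 65.80 + 41.00 = 106.80.
Outside the cutoffs: 2.2, 3.9, 170.5.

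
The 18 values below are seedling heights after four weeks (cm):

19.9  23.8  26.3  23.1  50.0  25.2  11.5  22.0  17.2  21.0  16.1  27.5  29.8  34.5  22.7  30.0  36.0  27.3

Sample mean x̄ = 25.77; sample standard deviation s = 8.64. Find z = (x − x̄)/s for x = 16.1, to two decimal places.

-1.12

z = (16.1 − 25.77) / 8.64 = -1.12.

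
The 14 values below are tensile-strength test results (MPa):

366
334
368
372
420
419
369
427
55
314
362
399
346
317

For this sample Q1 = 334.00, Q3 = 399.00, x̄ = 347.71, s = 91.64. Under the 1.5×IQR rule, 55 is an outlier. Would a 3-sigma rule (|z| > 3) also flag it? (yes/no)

z = (55 − 347.71) / 91.64 = -3.19.
|z| = 3.19 > 3.

yes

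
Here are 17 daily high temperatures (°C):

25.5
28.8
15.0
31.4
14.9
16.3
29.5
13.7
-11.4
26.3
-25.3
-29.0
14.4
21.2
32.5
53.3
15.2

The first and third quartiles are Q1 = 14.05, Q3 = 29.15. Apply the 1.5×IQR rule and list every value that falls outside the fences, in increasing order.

IQR = Q3 − Q1 = 29.15 − 14.05 = 15.10.
Lower fence = Q1 − 1.5·IQR = 14.05 − 22.65 = -8.60.
Upper fence = Q3 + 1.5·IQR = 29.15 + 22.65 = 51.80.
-29.0 < -8.60 → outlier.
-25.3 < -8.60 → outlier.
-11.4 < -8.60 → outlier.
53.3 > 51.80 → outlier.
All remaining values lie within [-8.60, 51.80].

-29.0, -25.3, -11.4, 53.3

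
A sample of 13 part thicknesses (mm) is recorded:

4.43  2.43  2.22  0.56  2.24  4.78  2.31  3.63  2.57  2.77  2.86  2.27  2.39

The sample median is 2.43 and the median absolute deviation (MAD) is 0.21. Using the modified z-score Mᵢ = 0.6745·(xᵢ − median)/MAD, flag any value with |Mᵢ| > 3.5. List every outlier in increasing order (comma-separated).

|Mᵢ| > 3.5 ⇔ |xᵢ − 2.43| > 3.5·0.21/0.6745 = 1.09.
So outliers lie outside [1.34, 3.52].
0.56: M = -6.01 → outlier.
3.63: M = 3.85 → outlier.
4.43: M = 6.42 → outlier.
4.78: M = 7.55 → outlier.

0.56, 3.63, 4.43, 4.78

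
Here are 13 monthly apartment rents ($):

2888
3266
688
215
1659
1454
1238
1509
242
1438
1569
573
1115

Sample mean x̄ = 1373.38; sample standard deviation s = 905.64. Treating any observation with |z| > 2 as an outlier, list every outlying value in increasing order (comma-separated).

Cutoffs at x̄ ± 2s: 1373.38 ± 2·905.64 = [-437.90, 3184.66].
3266: z = 2.09, |z| > 2 → outlier.
Every other value lies within [-437.90, 3184.66].

3266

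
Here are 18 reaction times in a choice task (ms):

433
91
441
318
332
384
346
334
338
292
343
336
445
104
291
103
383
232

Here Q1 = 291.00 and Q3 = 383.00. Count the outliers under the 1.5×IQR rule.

3

IQR = 92.00; fences at 291.00 − 138.00 = 153.00 and 383.00 + 138.00 = 521.00.
Outside the cutoffs: 91, 103, 104.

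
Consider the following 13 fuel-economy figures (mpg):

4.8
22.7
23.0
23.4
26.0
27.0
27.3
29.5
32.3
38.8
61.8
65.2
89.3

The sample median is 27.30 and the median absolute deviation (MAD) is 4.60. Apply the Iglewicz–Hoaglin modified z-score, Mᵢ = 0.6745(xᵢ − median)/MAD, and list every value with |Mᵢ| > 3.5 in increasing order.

61.8, 65.2, 89.3

|Mᵢ| > 3.5 ⇔ |xᵢ − 27.30| > 3.5·4.60/0.6745 = 23.87.
So outliers lie outside [3.43, 51.17].
61.8: M = 5.06 → outlier.
65.2: M = 5.56 → outlier.
89.3: M = 9.09 → outlier.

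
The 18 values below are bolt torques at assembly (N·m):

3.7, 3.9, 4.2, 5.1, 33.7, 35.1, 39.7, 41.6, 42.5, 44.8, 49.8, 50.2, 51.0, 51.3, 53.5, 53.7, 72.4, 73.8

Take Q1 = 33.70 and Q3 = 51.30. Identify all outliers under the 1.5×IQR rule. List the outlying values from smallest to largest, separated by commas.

IQR = Q3 − Q1 = 51.30 − 33.70 = 17.60.
Lower fence = Q1 − 1.5·IQR = 33.70 − 26.40 = 7.30.
Upper fence = Q3 + 1.5·IQR = 51.30 + 26.40 = 77.70.
3.7 < 7.30 → outlier.
3.9 < 7.30 → outlier.
4.2 < 7.30 → outlier.
5.1 < 7.30 → outlier.
All remaining values lie within [7.30, 77.70].

3.7, 3.9, 4.2, 5.1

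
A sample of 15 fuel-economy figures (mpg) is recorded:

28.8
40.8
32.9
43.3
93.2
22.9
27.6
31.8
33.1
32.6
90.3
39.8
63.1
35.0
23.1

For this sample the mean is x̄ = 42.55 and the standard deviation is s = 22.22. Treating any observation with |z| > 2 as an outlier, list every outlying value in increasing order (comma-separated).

90.3, 93.2

Cutoffs at x̄ ± 2s: 42.55 ± 2·22.22 = [-1.89, 86.99].
90.3: z = 2.15, |z| > 2 → outlier.
93.2: z = 2.28, |z| > 2 → outlier.
Every other value lies within [-1.89, 86.99].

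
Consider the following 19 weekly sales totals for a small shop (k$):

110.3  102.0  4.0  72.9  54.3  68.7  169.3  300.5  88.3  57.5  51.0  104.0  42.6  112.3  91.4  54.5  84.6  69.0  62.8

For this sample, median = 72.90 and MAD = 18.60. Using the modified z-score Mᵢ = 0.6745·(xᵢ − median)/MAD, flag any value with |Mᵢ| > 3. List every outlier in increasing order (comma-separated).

|Mᵢ| > 3 ⇔ |xᵢ − 72.90| > 3·18.60/0.6745 = 82.73.
So outliers lie outside [-9.83, 155.63].
169.3: M = 3.50 → outlier.
300.5: M = 8.25 → outlier.

169.3, 300.5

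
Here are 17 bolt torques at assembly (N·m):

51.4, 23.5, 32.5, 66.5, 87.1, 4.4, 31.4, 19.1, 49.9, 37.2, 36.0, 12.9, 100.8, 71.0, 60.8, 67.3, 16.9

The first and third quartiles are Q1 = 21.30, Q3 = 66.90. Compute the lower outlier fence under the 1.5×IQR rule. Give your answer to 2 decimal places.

-47.10

IQR = Q3 − Q1 = 66.90 − 21.30 = 45.60.
Lower fence = Q1 − 1.5·IQR = 21.30 − 68.40 = -47.10.
Upper fence = Q3 + 1.5·IQR = 66.90 + 68.40 = 135.30.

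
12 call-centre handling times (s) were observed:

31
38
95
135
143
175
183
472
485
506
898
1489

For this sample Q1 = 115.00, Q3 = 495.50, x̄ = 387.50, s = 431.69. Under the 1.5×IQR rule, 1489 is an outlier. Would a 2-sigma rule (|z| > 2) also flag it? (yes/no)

yes

z = (1489 − 387.50) / 431.69 = 2.55.
|z| = 2.55 > 2.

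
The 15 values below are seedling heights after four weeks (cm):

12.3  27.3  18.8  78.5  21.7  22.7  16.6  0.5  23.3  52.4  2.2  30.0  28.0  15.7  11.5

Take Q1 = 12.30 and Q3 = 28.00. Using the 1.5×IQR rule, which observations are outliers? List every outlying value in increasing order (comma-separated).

52.4, 78.5

IQR = Q3 − Q1 = 28.00 − 12.30 = 15.70.
Lower fence = Q1 − 1.5·IQR = 12.30 − 23.55 = -11.25.
Upper fence = Q3 + 1.5·IQR = 28.00 + 23.55 = 51.55.
52.4 > 51.55 → outlier.
78.5 > 51.55 → outlier.
All remaining values lie within [-11.25, 51.55].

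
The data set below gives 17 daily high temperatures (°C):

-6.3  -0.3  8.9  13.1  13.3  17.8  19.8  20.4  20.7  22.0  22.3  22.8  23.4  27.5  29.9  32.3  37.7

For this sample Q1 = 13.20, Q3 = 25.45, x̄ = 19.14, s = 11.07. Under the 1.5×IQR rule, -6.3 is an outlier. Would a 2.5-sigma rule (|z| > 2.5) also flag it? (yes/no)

z = (-6.3 − 19.14) / 11.07 = -2.30.
|z| = 2.30 ≤ 2.5.

no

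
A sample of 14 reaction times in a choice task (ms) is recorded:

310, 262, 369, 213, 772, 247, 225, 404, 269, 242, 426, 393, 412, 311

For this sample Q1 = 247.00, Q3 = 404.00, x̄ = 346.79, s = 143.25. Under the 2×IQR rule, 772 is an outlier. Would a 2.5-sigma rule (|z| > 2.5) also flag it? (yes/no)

yes

z = (772 − 346.79) / 143.25 = 2.97.
|z| = 2.97 > 2.5.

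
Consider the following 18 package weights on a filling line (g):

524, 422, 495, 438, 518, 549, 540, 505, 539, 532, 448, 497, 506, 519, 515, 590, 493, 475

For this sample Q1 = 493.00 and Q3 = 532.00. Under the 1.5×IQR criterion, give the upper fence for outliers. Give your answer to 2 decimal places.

590.50

IQR = Q3 − Q1 = 532.00 − 493.00 = 39.00.
Lower fence = Q1 − 1.5·IQR = 493.00 − 58.50 = 434.50.
Upper fence = Q3 + 1.5·IQR = 532.00 + 58.50 = 590.50.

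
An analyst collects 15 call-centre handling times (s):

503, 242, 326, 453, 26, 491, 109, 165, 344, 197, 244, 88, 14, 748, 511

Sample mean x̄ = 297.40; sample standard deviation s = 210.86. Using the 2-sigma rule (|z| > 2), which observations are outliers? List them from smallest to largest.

Cutoffs at x̄ ± 2s: 297.40 ± 2·210.86 = [-124.32, 719.12].
748: z = 2.14, |z| > 2 → outlier.
Every other value lies within [-124.32, 719.12].

748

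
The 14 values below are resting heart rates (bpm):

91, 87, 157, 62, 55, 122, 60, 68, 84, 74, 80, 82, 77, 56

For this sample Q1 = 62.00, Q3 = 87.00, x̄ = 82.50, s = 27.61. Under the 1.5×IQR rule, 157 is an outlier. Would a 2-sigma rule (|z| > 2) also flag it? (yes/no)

z = (157 − 82.50) / 27.61 = 2.70.
|z| = 2.70 > 2.

yes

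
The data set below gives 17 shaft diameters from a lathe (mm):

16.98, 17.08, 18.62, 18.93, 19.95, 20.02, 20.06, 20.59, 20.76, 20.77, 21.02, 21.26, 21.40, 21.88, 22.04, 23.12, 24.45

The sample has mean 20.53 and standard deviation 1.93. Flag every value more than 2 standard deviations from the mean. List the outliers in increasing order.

24.45

Cutoffs at x̄ ± 2s: 20.53 ± 2·1.93 = [16.67, 24.39].
24.45: z = 2.03, |z| > 2 → outlier.
Every other value lies within [16.67, 24.39].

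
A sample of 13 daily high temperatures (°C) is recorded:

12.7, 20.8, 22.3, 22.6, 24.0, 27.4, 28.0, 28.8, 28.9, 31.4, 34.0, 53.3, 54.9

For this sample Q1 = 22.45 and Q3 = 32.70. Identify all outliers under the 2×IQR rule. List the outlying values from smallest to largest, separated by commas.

53.3, 54.9

IQR = Q3 − Q1 = 32.70 − 22.45 = 10.25.
Lower fence = Q1 − 2·IQR = 22.45 − 20.50 = 1.95.
Upper fence = Q3 + 2·IQR = 32.70 + 20.50 = 53.20.
53.3 > 53.20 → outlier.
54.9 > 53.20 → outlier.
All remaining values lie within [1.95, 53.20].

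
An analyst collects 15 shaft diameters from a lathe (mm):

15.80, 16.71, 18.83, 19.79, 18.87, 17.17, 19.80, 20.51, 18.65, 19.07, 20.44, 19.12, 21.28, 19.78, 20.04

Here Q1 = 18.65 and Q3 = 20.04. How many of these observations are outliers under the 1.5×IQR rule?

IQR = 1.39; fences at 18.65 − 2.085 = 16.565 and 20.04 + 2.085 = 22.125.
Outside the cutoffs: 15.80.

1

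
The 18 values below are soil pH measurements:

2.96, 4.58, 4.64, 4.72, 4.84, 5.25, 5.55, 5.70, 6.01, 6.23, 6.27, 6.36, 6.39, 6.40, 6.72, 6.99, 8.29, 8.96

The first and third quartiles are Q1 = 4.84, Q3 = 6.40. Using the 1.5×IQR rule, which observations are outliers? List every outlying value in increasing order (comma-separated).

IQR = Q3 − Q1 = 6.40 − 4.84 = 1.56.
Lower fence = Q1 − 1.5·IQR = 4.84 − 2.34 = 2.50.
Upper fence = Q3 + 1.5·IQR = 6.40 + 2.34 = 8.74.
8.96 > 8.74 → outlier.
All remaining values lie within [2.50, 8.74].

8.96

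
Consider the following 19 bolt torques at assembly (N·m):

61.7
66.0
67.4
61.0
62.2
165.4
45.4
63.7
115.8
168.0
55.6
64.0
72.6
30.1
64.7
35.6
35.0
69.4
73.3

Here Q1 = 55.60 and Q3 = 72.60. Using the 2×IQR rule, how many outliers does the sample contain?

IQR = 17.00; fences at 55.60 − 34.00 = 21.60 and 72.60 + 34.00 = 106.60.
Outside the cutoffs: 115.8, 165.4, 168.0.

3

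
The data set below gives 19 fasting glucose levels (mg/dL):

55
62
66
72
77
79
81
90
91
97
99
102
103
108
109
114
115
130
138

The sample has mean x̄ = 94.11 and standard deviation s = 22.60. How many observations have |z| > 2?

Cutoffs: x̄ ± 2s = [48.91, 139.31].
Every value lies within the cutoffs.

0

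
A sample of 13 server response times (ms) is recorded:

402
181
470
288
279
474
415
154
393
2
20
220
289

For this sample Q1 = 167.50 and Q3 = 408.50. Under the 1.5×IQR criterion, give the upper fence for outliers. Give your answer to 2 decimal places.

770.00

IQR = Q3 − Q1 = 408.50 − 167.50 = 241.00.
Lower fence = Q1 − 1.5·IQR = 167.50 − 361.50 = -194.00.
Upper fence = Q3 + 1.5·IQR = 408.50 + 361.50 = 770.00.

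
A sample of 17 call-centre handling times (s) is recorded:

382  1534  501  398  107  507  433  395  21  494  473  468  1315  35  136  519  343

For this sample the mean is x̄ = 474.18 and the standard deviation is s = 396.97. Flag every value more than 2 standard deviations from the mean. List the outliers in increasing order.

Cutoffs at x̄ ± 2s: 474.18 ± 2·396.97 = [-319.76, 1268.12].
1315: z = 2.12, |z| > 2 → outlier.
1534: z = 2.67, |z| > 2 → outlier.
Every other value lies within [-319.76, 1268.12].

1315, 1534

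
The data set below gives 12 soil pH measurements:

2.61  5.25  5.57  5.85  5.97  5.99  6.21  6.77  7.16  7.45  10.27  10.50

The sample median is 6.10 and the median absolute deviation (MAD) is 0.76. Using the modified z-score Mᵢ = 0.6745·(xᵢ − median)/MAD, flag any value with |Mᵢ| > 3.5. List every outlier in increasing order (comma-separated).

|Mᵢ| > 3.5 ⇔ |xᵢ − 6.10| > 3.5·0.76/0.6745 = 3.94.
So outliers lie outside [2.16, 10.04].
10.27: M = 3.70 → outlier.
10.50: M = 3.91 → outlier.

10.27, 10.50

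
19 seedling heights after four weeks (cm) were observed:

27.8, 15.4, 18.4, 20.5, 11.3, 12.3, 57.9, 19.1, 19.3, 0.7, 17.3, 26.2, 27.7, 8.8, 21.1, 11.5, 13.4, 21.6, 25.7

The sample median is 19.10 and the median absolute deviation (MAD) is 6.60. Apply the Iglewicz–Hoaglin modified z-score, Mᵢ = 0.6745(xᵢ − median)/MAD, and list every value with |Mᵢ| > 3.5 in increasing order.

|Mᵢ| > 3.5 ⇔ |xᵢ − 19.10| > 3.5·6.60/0.6745 = 34.25.
So outliers lie outside [-15.15, 53.35].
57.9: M = 3.97 → outlier.

57.9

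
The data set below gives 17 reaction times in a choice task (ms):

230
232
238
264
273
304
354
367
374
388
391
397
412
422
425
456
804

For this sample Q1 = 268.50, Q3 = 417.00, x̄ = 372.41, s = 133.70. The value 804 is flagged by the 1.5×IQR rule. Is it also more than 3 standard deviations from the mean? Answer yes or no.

z = (804 − 372.41) / 133.70 = 3.23.
|z| = 3.23 > 3.

yes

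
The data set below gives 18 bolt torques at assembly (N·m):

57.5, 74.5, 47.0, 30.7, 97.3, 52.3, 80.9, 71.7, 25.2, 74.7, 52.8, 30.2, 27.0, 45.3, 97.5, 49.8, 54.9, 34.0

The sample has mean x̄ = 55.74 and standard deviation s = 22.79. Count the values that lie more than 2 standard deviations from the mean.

Cutoffs: x̄ ± 2s = [10.16, 101.32].
Every value lies within the cutoffs.

0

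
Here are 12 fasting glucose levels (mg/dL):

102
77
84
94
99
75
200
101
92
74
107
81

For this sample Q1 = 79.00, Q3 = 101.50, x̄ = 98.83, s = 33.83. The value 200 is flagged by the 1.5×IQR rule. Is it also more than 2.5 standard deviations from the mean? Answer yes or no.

z = (200 − 98.83) / 33.83 = 2.99.
|z| = 2.99 > 2.5.

yes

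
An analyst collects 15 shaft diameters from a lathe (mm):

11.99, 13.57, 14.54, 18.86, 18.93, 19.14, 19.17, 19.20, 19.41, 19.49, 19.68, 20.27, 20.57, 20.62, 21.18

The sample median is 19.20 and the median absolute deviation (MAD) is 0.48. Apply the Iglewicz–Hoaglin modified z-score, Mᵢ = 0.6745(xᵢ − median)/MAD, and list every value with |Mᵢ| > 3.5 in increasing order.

11.99, 13.57, 14.54

|Mᵢ| > 3.5 ⇔ |xᵢ − 19.20| > 3.5·0.48/0.6745 = 2.49.
So outliers lie outside [16.71, 21.69].
11.99: M = -10.13 → outlier.
13.57: M = -7.91 → outlier.
14.54: M = -6.55 → outlier.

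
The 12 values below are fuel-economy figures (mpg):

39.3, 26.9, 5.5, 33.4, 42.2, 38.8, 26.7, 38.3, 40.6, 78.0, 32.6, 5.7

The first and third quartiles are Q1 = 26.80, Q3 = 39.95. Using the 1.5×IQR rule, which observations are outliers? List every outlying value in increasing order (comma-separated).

IQR = Q3 − Q1 = 39.95 − 26.80 = 13.15.
Lower fence = Q1 − 1.5·IQR = 26.80 − 19.725 = 7.075.
Upper fence = Q3 + 1.5·IQR = 39.95 + 19.725 = 59.675.
5.5 < 7.075 → outlier.
5.7 < 7.075 → outlier.
78.0 > 59.675 → outlier.
All remaining values lie within [7.075, 59.675].

5.5, 5.7, 78.0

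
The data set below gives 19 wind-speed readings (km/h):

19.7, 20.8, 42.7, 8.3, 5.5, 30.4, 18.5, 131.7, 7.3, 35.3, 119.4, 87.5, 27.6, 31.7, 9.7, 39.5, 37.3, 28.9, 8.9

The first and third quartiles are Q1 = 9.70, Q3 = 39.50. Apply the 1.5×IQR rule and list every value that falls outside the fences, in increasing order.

IQR = Q3 − Q1 = 39.50 − 9.70 = 29.80.
Lower fence = Q1 − 1.5·IQR = 9.70 − 44.70 = -35.00.
Upper fence = Q3 + 1.5·IQR = 39.50 + 44.70 = 84.20.
87.5 > 84.20 → outlier.
119.4 > 84.20 → outlier.
131.7 > 84.20 → outlier.
All remaining values lie within [-35.00, 84.20].

87.5, 119.4, 131.7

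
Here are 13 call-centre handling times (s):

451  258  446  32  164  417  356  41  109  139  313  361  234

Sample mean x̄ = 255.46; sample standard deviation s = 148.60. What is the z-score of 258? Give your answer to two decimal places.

z = (258 − 255.46) / 148.60 = 0.02.

0.02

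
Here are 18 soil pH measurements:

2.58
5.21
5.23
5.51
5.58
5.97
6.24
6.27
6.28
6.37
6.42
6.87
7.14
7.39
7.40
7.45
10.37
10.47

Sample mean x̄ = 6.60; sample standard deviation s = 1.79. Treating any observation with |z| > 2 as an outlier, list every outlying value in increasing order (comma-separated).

Cutoffs at x̄ ± 2s: 6.60 ± 2·1.79 = [3.02, 10.18].
2.58: z = -2.25, |z| > 2 → outlier.
10.37: z = 2.11, |z| > 2 → outlier.
10.47: z = 2.16, |z| > 2 → outlier.
Every other value lies within [3.02, 10.18].

2.58, 10.37, 10.47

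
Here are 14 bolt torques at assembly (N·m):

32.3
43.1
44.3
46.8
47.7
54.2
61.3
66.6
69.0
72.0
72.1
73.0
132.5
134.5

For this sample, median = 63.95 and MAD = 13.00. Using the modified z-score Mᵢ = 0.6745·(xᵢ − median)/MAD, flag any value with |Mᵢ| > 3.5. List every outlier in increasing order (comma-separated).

|Mᵢ| > 3.5 ⇔ |xᵢ − 63.95| > 3.5·13.00/0.6745 = 67.46.
So outliers lie outside [-3.51, 131.41].
132.5: M = 3.56 → outlier.
134.5: M = 3.66 → outlier.

132.5, 134.5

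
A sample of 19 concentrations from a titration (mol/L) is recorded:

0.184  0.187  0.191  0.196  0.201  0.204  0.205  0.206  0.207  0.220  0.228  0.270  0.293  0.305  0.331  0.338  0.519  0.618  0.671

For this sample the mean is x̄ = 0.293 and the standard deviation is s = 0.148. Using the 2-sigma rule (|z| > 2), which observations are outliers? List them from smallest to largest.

Cutoffs at x̄ ± 2s: 0.293 ± 2·0.148 = [-0.003, 0.589].
0.618: z = 2.20, |z| > 2 → outlier.
0.671: z = 2.55, |z| > 2 → outlier.
Every other value lies within [-0.003, 0.589].

0.618, 0.671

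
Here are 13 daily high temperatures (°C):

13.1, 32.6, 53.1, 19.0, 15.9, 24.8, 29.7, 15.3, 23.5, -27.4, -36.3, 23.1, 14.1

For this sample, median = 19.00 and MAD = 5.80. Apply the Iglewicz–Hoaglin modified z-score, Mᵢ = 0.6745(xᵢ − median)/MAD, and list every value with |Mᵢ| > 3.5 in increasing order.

-36.3, -27.4, 53.1

|Mᵢ| > 3.5 ⇔ |xᵢ − 19.00| > 3.5·5.80/0.6745 = 30.10.
So outliers lie outside [-11.10, 49.10].
-36.3: M = -6.43 → outlier.
-27.4: M = -5.40 → outlier.
53.1: M = 3.97 → outlier.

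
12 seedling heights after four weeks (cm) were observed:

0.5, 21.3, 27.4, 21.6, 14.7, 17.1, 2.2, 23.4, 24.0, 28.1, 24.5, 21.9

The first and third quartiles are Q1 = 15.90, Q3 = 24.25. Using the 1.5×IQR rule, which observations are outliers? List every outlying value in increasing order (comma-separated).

IQR = Q3 − Q1 = 24.25 − 15.90 = 8.35.
Lower fence = Q1 − 1.5·IQR = 15.90 − 12.525 = 3.375.
Upper fence = Q3 + 1.5·IQR = 24.25 + 12.525 = 36.775.
0.5 < 3.375 → outlier.
2.2 < 3.375 → outlier.
All remaining values lie within [3.375, 36.775].

0.5, 2.2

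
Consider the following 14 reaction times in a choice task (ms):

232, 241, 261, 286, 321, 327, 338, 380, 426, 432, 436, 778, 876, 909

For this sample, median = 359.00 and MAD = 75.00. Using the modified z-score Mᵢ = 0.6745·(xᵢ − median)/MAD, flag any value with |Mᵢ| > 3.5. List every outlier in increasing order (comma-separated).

|Mᵢ| > 3.5 ⇔ |xᵢ − 359.00| > 3.5·75.00/0.6745 = 389.18.
So outliers lie outside [-30.18, 748.18].
778: M = 3.77 → outlier.
876: M = 4.65 → outlier.
909: M = 4.95 → outlier.

778, 876, 909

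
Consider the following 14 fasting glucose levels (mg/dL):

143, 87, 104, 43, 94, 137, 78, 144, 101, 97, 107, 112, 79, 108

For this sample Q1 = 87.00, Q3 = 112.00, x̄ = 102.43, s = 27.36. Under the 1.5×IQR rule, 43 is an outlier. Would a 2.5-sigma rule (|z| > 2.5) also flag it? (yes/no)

no

z = (43 − 102.43) / 27.36 = -2.17.
|z| = 2.17 ≤ 2.5.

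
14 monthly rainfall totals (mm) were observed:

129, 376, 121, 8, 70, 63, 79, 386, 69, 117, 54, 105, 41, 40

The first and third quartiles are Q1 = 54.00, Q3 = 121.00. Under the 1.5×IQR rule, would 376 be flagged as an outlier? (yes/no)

IQR = Q3 − Q1 = 121.00 − 54.00 = 67.00.
Lower fence = Q1 − 1.5·IQR = 54.00 − 100.50 = -46.50.
Upper fence = Q3 + 1.5·IQR = 121.00 + 100.50 = 221.50.
376 lies above the upper fence.

yes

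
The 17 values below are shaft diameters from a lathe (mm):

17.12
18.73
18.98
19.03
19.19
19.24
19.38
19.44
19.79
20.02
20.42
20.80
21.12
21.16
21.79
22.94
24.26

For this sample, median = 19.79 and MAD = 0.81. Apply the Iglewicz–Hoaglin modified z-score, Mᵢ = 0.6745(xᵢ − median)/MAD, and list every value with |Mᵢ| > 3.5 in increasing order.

24.26

|Mᵢ| > 3.5 ⇔ |xᵢ − 19.79| > 3.5·0.81/0.6745 = 4.20.
So outliers lie outside [15.59, 23.99].
24.26: M = 3.72 → outlier.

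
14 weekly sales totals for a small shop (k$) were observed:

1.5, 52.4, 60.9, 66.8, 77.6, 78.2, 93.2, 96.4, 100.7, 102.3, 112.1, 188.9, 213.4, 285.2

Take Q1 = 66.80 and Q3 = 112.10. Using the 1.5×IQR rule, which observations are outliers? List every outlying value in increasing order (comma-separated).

IQR = Q3 − Q1 = 112.10 − 66.80 = 45.30.
Lower fence = Q1 − 1.5·IQR = 66.80 − 67.95 = -1.15.
Upper fence = Q3 + 1.5·IQR = 112.10 + 67.95 = 180.05.
188.9 > 180.05 → outlier.
213.4 > 180.05 → outlier.
285.2 > 180.05 → outlier.
All remaining values lie within [-1.15, 180.05].

188.9, 213.4, 285.2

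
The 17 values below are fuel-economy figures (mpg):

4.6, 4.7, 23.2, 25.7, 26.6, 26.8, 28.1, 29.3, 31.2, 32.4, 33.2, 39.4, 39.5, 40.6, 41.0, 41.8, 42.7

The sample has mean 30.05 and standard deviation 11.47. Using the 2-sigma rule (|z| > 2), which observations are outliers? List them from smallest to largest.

4.6, 4.7

Cutoffs at x̄ ± 2s: 30.05 ± 2·11.47 = [7.11, 52.99].
4.6: z = -2.22, |z| > 2 → outlier.
4.7: z = -2.21, |z| > 2 → outlier.
Every other value lies within [7.11, 52.99].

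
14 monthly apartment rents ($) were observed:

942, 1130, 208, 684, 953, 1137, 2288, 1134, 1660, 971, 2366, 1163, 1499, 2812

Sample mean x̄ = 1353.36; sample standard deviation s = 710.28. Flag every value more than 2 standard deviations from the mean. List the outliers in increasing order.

Cutoffs at x̄ ± 2s: 1353.36 ± 2·710.28 = [-67.20, 2773.92].
2812: z = 2.05, |z| > 2 → outlier.
Every other value lies within [-67.20, 2773.92].

2812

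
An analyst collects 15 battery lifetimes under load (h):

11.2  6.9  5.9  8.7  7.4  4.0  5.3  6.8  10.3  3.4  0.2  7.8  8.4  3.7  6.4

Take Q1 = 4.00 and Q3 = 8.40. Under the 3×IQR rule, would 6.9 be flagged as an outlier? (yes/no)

no

IQR = Q3 − Q1 = 8.40 − 4.00 = 4.40.
Lower fence = Q1 − 3·IQR = 4.00 − 13.20 = -9.20.
Upper fence = Q3 + 3·IQR = 8.40 + 13.20 = 21.60.
6.9 lies within [-9.20, 21.60].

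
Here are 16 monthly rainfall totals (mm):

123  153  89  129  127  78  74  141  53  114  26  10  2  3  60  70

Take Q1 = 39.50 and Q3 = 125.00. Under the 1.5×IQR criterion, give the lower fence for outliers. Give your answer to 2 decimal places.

IQR = Q3 − Q1 = 125.00 − 39.50 = 85.50.
Lower fence = Q1 − 1.5·IQR = 39.50 − 128.25 = -88.75.
Upper fence = Q3 + 1.5·IQR = 125.00 + 128.25 = 253.25.

-88.75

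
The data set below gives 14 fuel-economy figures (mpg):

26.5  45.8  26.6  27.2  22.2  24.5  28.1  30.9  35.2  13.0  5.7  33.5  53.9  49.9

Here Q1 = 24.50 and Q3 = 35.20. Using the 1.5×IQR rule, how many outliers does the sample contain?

IQR = 10.70; fences at 24.50 − 16.05 = 8.45 and 35.20 + 16.05 = 51.25.
Outside the cutoffs: 5.7, 53.9.

2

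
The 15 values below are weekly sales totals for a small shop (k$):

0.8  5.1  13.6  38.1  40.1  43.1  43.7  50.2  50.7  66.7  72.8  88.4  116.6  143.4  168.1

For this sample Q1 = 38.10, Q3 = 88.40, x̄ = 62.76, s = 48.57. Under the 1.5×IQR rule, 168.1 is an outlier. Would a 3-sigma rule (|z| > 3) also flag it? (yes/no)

z = (168.1 − 62.76) / 48.57 = 2.17.
|z| = 2.17 ≤ 3.

no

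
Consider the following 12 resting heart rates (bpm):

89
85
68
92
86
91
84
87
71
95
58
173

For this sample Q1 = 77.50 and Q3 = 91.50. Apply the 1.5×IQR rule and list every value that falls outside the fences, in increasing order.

IQR = Q3 − Q1 = 91.50 − 77.50 = 14.00.
Lower fence = Q1 − 1.5·IQR = 77.50 − 21.00 = 56.50.
Upper fence = Q3 + 1.5·IQR = 91.50 + 21.00 = 112.50.
173 > 112.50 → outlier.
All remaining values lie within [56.50, 112.50].

173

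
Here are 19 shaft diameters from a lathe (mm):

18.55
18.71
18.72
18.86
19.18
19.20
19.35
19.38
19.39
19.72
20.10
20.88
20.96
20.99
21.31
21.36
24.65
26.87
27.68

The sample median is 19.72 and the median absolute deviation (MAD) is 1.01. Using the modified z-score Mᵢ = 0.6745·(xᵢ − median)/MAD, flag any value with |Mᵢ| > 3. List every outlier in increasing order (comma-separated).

|Mᵢ| > 3 ⇔ |xᵢ − 19.72| > 3·1.01/0.6745 = 4.49.
So outliers lie outside [15.23, 24.21].
24.65: M = 3.29 → outlier.
26.87: M = 4.77 → outlier.
27.68: M = 5.32 → outlier.

24.65, 26.87, 27.68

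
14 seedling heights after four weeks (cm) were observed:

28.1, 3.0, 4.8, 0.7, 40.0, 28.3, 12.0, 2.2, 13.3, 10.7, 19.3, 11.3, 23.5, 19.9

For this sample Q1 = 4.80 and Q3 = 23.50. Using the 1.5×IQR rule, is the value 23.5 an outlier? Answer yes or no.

no

IQR = Q3 − Q1 = 23.50 − 4.80 = 18.70.
Lower fence = Q1 − 1.5·IQR = 4.80 − 28.05 = -23.25.
Upper fence = Q3 + 1.5·IQR = 23.50 + 28.05 = 51.55.
23.5 lies within [-23.25, 51.55].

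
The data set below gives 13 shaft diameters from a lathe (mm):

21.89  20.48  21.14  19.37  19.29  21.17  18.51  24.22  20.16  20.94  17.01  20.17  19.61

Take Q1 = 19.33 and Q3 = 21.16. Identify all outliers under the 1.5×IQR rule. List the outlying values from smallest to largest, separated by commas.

24.22

IQR = Q3 − Q1 = 21.16 − 19.33 = 1.83.
Lower fence = Q1 − 1.5·IQR = 19.33 − 2.745 = 16.585.
Upper fence = Q3 + 1.5·IQR = 21.16 + 2.745 = 23.905.
24.22 > 23.905 → outlier.
All remaining values lie within [16.585, 23.905].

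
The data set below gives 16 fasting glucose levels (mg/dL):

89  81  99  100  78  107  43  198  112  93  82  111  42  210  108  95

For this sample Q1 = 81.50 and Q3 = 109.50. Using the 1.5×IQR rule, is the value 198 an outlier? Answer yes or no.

yes

IQR = Q3 − Q1 = 109.50 − 81.50 = 28.00.
Lower fence = Q1 − 1.5·IQR = 81.50 − 42.00 = 39.50.
Upper fence = Q3 + 1.5·IQR = 109.50 + 42.00 = 151.50.
198 lies above the upper fence.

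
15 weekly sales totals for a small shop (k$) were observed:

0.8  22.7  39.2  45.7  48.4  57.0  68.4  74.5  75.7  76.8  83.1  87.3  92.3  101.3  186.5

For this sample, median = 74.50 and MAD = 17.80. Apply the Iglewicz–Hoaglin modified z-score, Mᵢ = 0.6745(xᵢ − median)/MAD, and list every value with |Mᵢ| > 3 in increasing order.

|Mᵢ| > 3 ⇔ |xᵢ − 74.50| > 3·17.80/0.6745 = 79.17.
So outliers lie outside [-4.67, 153.67].
186.5: M = 4.24 → outlier.

186.5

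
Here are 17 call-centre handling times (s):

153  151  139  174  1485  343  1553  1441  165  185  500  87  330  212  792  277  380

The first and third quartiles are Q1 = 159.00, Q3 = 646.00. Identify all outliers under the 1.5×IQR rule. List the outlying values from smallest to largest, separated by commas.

1441, 1485, 1553

IQR = Q3 − Q1 = 646.00 − 159.00 = 487.00.
Lower fence = Q1 − 1.5·IQR = 159.00 − 730.50 = -571.50.
Upper fence = Q3 + 1.5·IQR = 646.00 + 730.50 = 1376.50.
1441 > 1376.50 → outlier.
1485 > 1376.50 → outlier.
1553 > 1376.50 → outlier.
All remaining values lie within [-571.50, 1376.50].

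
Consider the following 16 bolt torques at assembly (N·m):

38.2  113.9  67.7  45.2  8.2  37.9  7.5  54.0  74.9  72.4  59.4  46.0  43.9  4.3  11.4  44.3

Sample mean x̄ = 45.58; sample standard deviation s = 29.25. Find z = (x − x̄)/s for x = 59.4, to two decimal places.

z = (59.4 − 45.58) / 29.25 = 0.47.

0.47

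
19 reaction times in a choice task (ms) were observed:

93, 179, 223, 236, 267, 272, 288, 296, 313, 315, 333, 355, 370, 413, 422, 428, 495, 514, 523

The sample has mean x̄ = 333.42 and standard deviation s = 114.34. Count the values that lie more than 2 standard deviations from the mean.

1

Cutoffs: x̄ ± 2s = [104.74, 562.10].
Outside the cutoffs: 93.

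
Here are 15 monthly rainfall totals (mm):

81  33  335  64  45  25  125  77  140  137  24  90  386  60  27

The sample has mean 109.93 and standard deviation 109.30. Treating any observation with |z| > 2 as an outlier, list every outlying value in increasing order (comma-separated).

335, 386

Cutoffs at x̄ ± 2s: 109.93 ± 2·109.30 = [-108.67, 328.53].
335: z = 2.06, |z| > 2 → outlier.
386: z = 2.53, |z| > 2 → outlier.
Every other value lies within [-108.67, 328.53].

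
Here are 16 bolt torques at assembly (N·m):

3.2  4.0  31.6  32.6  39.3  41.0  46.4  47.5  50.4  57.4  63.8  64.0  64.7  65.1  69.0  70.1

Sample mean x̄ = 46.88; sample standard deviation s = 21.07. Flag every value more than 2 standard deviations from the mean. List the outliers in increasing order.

3.2, 4.0

Cutoffs at x̄ ± 2s: 46.88 ± 2·21.07 = [4.74, 89.02].
3.2: z = -2.07, |z| > 2 → outlier.
4.0: z = -2.04, |z| > 2 → outlier.
Every other value lies within [4.74, 89.02].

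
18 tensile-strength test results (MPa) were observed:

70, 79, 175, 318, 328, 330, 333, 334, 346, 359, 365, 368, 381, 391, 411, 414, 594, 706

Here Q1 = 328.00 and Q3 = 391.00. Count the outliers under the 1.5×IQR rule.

IQR = 63.00; fences at 328.00 − 94.50 = 233.50 and 391.00 + 94.50 = 485.50.
Outside the cutoffs: 70, 79, 175, 594, 706.

5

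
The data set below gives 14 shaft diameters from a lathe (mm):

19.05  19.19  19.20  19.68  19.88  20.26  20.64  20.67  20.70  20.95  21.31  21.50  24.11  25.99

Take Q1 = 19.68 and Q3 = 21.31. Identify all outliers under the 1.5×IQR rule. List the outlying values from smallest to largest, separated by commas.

24.11, 25.99

IQR = Q3 − Q1 = 21.31 − 19.68 = 1.63.
Lower fence = Q1 − 1.5·IQR = 19.68 − 2.445 = 17.235.
Upper fence = Q3 + 1.5·IQR = 21.31 + 2.445 = 23.755.
24.11 > 23.755 → outlier.
25.99 > 23.755 → outlier.
All remaining values lie within [17.235, 23.755].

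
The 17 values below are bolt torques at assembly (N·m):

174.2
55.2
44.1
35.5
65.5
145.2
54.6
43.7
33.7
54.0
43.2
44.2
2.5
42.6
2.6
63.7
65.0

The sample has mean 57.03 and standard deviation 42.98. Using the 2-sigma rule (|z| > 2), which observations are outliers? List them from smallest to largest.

Cutoffs at x̄ ± 2s: 57.03 ± 2·42.98 = [-28.93, 142.99].
145.2: z = 2.05, |z| > 2 → outlier.
174.2: z = 2.73, |z| > 2 → outlier.
Every other value lies within [-28.93, 142.99].

145.2, 174.2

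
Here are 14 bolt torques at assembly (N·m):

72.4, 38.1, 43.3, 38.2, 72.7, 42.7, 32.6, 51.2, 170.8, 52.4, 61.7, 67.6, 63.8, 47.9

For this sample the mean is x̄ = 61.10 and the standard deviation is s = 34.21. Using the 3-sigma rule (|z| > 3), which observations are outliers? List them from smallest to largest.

Cutoffs at x̄ ± 3s: 61.10 ± 3·34.21 = [-41.53, 163.73].
170.8: z = 3.21, |z| > 3 → outlier.
Every other value lies within [-41.53, 163.73].

170.8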